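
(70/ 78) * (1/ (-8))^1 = -35/ 312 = -0.11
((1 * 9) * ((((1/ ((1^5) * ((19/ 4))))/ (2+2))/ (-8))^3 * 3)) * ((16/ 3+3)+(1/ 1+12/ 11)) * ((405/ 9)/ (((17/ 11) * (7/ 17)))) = -17415/ 3072832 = -0.01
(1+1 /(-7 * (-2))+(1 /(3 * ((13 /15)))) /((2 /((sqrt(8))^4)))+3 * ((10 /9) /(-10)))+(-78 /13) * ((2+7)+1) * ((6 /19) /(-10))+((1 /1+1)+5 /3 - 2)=172283 /10374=16.61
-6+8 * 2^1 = 10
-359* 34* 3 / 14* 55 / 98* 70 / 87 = -1678325 / 1421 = -1181.09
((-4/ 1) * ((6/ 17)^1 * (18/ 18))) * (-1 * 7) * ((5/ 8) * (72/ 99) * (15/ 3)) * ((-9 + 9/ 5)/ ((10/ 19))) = -57456/ 187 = -307.25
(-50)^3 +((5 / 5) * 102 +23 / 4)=-499569 / 4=-124892.25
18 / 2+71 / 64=647 / 64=10.11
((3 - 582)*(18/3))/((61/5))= -17370/61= -284.75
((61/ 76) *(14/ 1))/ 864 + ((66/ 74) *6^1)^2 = 1287730291/ 44947008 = 28.65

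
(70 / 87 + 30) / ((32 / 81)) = 9045 / 116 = 77.97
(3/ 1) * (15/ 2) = 45/ 2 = 22.50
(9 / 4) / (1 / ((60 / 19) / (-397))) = -135 / 7543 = -0.02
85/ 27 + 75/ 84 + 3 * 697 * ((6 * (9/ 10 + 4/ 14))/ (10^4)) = 52245293/ 9450000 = 5.53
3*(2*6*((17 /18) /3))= 11.33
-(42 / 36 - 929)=5567 / 6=927.83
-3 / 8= -0.38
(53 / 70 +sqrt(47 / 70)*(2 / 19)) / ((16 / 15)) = 3*sqrt(3290) / 2128 +159 / 224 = 0.79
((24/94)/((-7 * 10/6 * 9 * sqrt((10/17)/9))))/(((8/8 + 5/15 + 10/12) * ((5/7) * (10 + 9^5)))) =-36 * sqrt(170)/4510631125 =-0.00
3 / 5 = 0.60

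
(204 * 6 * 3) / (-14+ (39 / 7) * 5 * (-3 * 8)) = -12852 / 2389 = -5.38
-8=-8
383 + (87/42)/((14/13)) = 75445/196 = 384.92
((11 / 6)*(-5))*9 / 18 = -55 / 12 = -4.58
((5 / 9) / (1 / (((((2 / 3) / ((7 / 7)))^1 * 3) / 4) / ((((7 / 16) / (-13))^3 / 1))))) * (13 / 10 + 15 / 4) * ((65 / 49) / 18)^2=-120001897600 / 600362847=-199.88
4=4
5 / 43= 0.12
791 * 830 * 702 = 460884060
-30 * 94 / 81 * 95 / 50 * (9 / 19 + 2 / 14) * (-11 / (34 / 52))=2204488 / 3213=686.12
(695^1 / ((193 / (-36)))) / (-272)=6255 / 13124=0.48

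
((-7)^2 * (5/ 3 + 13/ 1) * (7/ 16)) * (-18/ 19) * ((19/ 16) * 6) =-33957/ 16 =-2122.31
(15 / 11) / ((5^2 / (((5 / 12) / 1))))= 1 / 44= 0.02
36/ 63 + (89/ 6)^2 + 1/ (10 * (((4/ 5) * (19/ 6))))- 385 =-393481/ 2394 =-164.36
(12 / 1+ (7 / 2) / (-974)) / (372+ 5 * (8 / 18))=210321 / 6560864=0.03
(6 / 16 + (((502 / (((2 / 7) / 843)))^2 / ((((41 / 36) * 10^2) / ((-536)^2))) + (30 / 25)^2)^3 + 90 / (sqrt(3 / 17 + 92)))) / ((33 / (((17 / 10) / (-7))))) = -66194197871374516674421382012522689377527310967614287909 / 53069170000 - 51 * sqrt(26639) / 120659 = -1247319260342200879991554000000000000000000000.00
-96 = -96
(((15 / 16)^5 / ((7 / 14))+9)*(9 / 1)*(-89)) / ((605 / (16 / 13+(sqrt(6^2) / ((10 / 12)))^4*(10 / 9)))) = -121020536278233 / 2928640000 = -41323.12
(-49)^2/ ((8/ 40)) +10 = 12015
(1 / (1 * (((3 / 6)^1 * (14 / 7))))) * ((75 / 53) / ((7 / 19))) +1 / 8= 3.97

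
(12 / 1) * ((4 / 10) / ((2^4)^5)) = 3 / 655360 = 0.00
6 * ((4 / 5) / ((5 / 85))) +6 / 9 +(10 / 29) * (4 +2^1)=36686 / 435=84.34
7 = 7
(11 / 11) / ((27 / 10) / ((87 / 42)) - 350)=-145 / 50561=-0.00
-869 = -869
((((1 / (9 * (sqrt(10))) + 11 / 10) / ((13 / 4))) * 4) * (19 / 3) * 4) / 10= 3.54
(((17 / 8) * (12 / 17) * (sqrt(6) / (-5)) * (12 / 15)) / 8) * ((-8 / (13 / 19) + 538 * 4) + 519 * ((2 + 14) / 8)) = -61977 * sqrt(6) / 650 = -233.56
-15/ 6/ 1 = -5/ 2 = -2.50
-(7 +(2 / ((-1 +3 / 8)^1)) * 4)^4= -707281 / 625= -1131.65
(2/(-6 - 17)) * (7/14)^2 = -1/46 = -0.02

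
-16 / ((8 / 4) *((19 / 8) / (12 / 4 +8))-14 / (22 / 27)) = 64 / 67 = 0.96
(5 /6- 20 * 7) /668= -5 /24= -0.21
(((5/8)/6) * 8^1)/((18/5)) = 25/108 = 0.23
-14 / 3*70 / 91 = -140 / 39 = -3.59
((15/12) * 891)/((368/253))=49005/64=765.70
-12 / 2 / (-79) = 6 / 79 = 0.08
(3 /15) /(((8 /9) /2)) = 0.45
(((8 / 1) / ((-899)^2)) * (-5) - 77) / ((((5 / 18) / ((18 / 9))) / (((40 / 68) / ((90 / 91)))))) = -22652272188 / 68697085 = -329.74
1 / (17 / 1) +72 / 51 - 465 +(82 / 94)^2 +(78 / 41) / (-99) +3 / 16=-376069563685 / 812947344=-462.60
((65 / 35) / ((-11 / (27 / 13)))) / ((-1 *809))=27 / 62293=0.00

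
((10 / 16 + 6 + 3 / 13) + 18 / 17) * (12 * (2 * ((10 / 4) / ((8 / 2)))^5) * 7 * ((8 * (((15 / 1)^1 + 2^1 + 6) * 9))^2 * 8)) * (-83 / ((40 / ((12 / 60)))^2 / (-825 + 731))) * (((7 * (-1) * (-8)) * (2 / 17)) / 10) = 343830825628479 / 961792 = 357489795.74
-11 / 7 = -1.57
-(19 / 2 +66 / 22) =-25 / 2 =-12.50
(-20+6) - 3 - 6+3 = -20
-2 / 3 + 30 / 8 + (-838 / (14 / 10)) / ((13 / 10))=-499433 / 1092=-457.36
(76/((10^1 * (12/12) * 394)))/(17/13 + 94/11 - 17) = -2717/1006670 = -0.00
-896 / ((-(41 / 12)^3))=1548288 / 68921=22.46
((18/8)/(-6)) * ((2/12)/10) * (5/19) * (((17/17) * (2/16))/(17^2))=-1/1405696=-0.00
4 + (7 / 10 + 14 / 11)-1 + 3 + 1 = 987 / 110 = 8.97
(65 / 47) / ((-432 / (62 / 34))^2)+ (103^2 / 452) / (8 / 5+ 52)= 8404504303555 / 19191832319232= 0.44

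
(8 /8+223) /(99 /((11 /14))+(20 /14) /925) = 72520 /40793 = 1.78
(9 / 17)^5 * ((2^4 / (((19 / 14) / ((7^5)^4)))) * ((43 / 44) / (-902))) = -5672830853259660020646996 / 133834300963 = -42386972640354.57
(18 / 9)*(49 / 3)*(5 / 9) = 490 / 27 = 18.15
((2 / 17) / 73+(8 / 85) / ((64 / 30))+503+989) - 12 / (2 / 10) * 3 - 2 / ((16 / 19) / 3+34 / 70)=9938562995 / 7589956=1309.44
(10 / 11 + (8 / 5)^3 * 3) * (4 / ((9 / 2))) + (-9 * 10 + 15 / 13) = -12405941 / 160875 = -77.12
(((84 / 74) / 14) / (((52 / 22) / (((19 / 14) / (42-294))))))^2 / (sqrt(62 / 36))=43681 * sqrt(62) / 13225290693888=0.00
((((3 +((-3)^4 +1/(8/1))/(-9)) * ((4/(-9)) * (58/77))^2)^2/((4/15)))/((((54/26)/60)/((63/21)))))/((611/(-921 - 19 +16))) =-223.28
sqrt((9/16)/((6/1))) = sqrt(6)/8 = 0.31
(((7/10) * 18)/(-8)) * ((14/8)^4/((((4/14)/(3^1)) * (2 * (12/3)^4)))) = -3176523/10485760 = -0.30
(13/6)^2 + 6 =385/36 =10.69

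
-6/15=-2/5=-0.40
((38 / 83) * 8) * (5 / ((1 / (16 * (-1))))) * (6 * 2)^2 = -3502080 / 83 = -42193.73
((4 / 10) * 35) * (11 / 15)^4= 204974 / 50625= 4.05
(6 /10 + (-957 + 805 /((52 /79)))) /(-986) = -69311 /256360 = -0.27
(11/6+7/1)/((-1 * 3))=-53/18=-2.94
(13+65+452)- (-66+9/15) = 2977/5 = 595.40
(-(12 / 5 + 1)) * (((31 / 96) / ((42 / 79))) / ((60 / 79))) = -3289007 / 1209600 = -2.72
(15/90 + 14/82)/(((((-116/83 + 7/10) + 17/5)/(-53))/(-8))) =14604680/275889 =52.94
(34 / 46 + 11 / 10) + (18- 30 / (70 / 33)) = 9171 / 1610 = 5.70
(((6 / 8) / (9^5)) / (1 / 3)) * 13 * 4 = 13 / 6561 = 0.00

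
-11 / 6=-1.83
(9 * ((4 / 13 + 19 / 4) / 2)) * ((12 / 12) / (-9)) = -263 / 104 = -2.53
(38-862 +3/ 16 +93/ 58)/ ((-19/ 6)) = 1144515/ 4408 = 259.64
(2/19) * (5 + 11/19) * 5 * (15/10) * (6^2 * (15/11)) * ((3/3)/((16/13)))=1395225/7942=175.68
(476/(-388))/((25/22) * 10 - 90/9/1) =-1309/1455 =-0.90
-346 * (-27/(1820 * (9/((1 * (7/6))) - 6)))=1557/520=2.99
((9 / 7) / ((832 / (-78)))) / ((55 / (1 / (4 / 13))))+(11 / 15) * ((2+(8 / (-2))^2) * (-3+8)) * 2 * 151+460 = 1004917409 / 49280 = 20391.99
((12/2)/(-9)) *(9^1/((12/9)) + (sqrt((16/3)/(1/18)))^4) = -12297/2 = -6148.50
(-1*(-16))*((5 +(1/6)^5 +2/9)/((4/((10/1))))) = 203045/972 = 208.89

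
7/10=0.70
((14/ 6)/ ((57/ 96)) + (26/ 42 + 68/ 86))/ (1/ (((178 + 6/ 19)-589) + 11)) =-231897978/ 108661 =-2134.14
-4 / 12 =-1 / 3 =-0.33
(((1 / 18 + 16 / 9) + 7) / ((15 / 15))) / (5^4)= 53 / 3750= 0.01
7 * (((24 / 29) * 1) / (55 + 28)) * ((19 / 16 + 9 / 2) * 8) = 7644 / 2407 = 3.18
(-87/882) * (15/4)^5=-7340625/100352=-73.15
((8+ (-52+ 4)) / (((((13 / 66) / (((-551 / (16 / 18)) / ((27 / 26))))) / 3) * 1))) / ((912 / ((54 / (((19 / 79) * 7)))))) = 3402135 / 266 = 12789.98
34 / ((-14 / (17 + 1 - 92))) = 1258 / 7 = 179.71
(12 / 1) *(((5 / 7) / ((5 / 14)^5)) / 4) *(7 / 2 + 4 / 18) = 2573872 / 1875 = 1372.73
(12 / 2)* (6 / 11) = 36 / 11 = 3.27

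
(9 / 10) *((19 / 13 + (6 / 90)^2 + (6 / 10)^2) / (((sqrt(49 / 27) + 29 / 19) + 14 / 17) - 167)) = -1238578492851 / 124084457618875 - 11701644969 *sqrt(3) / 248168915237750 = -0.01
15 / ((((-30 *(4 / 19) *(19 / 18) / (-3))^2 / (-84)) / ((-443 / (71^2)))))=2260629 / 100820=22.42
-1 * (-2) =2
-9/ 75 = -3/ 25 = -0.12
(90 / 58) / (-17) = -45 / 493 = -0.09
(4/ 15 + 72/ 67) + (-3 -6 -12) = -19757/ 1005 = -19.66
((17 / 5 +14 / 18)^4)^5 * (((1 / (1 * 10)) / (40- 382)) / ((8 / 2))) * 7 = -1330868183315403743960392848322696727549181952 / 991325756787650501714229583740234375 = -1342513471.68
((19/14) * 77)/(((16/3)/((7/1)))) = 4389/32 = 137.16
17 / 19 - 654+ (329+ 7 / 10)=-61447 / 190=-323.41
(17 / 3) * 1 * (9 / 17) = 3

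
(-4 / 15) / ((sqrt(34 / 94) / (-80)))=64*sqrt(799) / 51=35.47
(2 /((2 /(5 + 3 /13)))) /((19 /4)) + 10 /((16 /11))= 15761 /1976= 7.98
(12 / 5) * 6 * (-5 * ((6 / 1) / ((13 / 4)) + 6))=-7344 / 13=-564.92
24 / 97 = 0.25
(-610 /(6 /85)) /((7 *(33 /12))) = -103700 /231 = -448.92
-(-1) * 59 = 59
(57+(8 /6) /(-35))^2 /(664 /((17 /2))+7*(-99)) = -608130137 /115244325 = -5.28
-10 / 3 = -3.33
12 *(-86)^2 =88752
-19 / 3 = -6.33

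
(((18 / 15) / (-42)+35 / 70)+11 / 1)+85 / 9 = 13177 / 630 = 20.92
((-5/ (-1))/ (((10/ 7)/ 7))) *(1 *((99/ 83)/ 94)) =4851/ 15604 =0.31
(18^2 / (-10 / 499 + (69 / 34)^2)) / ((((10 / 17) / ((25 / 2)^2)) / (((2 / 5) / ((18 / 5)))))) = 5516070750 / 2364179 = 2333.19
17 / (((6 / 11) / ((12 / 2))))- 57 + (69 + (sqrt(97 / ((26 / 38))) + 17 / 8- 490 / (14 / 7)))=-351 / 8 + sqrt(23959) / 13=-31.97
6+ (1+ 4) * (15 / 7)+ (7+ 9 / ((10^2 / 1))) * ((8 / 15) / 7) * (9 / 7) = 106629 / 6125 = 17.41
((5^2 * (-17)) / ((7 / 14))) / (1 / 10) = -8500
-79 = -79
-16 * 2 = -32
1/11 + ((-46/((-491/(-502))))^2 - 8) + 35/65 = 2204.50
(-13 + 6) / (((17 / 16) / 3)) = -336 / 17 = -19.76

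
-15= -15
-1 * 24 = -24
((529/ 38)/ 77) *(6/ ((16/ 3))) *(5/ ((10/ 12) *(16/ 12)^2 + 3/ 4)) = 0.46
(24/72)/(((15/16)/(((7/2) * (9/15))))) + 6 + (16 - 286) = -19744/75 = -263.25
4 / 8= 1 / 2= 0.50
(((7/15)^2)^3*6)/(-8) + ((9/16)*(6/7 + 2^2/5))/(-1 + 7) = 62771453/425250000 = 0.15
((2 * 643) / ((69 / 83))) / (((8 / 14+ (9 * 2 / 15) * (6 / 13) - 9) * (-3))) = 48565790 / 741681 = 65.48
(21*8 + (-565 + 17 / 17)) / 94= -198 / 47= -4.21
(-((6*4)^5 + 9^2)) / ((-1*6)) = 2654235 / 2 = 1327117.50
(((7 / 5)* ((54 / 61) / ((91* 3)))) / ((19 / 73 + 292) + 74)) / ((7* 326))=657 / 120959925905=0.00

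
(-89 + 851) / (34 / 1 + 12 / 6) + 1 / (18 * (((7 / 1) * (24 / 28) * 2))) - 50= -6227 / 216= -28.83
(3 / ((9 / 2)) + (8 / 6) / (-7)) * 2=20 / 21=0.95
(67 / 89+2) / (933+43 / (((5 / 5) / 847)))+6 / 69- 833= -63687555807 / 76463638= -832.91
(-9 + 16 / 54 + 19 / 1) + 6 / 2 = 359 / 27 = 13.30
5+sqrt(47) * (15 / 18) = 5+5 * sqrt(47) / 6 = 10.71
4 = 4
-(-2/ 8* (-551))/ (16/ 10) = -2755/ 32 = -86.09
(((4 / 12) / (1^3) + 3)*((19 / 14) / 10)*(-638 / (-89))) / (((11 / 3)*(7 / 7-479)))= -551 / 297794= -0.00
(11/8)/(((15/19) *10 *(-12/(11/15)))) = -2299/216000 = -0.01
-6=-6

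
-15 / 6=-2.50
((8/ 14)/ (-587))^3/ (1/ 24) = -1536/ 69375867029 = -0.00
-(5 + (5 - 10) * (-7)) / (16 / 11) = -55 / 2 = -27.50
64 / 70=32 / 35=0.91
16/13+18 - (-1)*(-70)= -660/13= -50.77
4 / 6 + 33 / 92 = 1.03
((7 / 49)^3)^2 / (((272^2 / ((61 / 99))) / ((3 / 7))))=61 / 2010657175296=0.00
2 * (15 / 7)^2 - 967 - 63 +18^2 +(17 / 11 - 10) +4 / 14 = -379987 / 539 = -704.99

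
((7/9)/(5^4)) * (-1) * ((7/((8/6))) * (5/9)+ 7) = -833/67500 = -0.01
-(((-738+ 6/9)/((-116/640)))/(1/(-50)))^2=-313148416000000/7569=-41372495177.70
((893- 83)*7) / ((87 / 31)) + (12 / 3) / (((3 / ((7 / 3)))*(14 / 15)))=176060 / 87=2023.68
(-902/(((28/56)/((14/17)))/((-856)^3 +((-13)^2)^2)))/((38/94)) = 2304949539552.82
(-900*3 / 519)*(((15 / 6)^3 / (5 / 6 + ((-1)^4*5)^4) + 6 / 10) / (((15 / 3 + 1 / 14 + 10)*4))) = -2956905 / 54827506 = -0.05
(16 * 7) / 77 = 16 / 11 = 1.45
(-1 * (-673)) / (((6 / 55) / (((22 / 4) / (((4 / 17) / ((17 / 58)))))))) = 117670685 / 2784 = 42266.77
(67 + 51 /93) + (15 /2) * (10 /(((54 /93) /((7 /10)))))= 58763 /372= 157.97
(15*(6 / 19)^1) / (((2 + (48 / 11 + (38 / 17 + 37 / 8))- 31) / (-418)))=2962080 / 26593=111.39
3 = 3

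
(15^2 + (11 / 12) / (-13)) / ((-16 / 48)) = -35089 / 52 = -674.79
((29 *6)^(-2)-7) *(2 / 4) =-211931 / 60552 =-3.50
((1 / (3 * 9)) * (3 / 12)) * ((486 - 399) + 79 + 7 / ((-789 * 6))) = 785837 / 511272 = 1.54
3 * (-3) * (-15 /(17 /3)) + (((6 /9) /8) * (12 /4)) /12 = 19457 /816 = 23.84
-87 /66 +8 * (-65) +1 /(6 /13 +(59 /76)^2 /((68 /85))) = -4178304197 /8027558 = -520.50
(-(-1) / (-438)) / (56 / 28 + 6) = -1 / 3504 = -0.00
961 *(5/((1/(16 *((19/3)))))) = 1460720/3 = 486906.67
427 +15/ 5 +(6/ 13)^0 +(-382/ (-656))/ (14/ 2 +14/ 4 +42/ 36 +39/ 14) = 42909199/ 99548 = 431.04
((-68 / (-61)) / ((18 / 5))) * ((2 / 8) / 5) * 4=34 / 549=0.06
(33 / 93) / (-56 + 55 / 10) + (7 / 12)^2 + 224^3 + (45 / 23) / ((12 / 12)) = 116551411978381 / 10369872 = 11239426.29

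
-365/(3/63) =-7665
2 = 2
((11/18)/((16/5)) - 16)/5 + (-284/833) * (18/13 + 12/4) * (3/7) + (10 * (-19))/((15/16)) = -22537410739/109156320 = -206.47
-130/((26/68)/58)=-19720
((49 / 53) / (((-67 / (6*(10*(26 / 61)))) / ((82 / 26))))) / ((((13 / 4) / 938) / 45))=-607521600 / 42029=-14454.82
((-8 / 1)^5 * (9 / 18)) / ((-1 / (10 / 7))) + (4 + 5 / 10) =327743 / 14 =23410.21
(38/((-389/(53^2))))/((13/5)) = -533710/5057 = -105.54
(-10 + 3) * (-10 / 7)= 10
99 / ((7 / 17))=1683 / 7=240.43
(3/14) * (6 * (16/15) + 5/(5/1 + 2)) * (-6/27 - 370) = -2822/5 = -564.40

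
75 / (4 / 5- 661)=-375 / 3301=-0.11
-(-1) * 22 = 22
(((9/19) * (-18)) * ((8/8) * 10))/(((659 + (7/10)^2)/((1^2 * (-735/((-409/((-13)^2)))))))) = -515970000/13140761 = -39.26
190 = 190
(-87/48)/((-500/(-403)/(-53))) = 77.43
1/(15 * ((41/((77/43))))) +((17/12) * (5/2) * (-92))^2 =33691151299/317340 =106167.36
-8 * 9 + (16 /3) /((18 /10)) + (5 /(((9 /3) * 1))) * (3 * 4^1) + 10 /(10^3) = -49.03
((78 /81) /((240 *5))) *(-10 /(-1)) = 0.01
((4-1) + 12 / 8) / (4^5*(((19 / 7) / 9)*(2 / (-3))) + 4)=-1701 / 76312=-0.02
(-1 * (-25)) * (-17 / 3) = -141.67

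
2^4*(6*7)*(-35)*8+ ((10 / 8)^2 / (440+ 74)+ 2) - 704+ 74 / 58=-45042526539 / 238496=-188860.72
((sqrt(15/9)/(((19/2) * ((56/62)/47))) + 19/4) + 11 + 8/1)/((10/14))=1457 * sqrt(15)/570 + 133/4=43.15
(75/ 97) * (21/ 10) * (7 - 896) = -1443.48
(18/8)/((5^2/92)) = 207/25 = 8.28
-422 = -422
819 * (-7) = -5733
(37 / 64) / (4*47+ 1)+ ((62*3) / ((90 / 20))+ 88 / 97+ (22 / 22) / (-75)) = 1238732221 / 29332800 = 42.23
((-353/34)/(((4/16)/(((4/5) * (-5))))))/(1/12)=33888/17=1993.41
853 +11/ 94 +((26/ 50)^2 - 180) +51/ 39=515298393/ 763750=674.70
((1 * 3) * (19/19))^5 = 243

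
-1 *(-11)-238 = -227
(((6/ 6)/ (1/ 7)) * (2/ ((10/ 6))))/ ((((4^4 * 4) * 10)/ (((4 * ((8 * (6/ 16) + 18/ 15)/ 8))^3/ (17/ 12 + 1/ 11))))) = 6417873/ 1273600000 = 0.01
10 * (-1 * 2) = -20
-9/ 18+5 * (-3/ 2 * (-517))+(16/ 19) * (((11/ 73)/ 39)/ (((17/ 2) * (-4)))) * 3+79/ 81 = 96285028004/ 24828687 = 3877.98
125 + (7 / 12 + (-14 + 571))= 682.58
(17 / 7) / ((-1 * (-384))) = 17 / 2688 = 0.01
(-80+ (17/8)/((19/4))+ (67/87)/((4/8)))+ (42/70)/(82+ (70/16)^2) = -8346590033/106998690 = -78.01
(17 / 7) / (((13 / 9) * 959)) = 0.00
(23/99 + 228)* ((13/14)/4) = 52.98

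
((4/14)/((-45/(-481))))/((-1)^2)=962/315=3.05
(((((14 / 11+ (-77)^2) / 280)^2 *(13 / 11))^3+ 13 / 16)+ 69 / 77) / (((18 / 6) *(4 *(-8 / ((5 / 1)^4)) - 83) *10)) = -3357551768682027346597375233 / 56148488065984692224000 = -59797.72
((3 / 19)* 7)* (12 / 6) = 42 / 19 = 2.21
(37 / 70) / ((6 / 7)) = 37 / 60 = 0.62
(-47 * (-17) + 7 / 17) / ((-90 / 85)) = -755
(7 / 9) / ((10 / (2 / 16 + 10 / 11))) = 637 / 7920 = 0.08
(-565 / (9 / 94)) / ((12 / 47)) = -1248085 / 54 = -23112.69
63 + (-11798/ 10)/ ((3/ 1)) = -4954/ 15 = -330.27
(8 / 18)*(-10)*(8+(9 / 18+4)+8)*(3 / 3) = -820 / 9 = -91.11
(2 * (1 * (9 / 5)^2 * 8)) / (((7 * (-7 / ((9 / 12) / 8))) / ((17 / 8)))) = -4131 / 19600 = -0.21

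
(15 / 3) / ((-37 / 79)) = -395 / 37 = -10.68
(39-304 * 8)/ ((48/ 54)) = -21537/ 8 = -2692.12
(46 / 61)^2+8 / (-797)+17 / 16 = 76922773 / 47450192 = 1.62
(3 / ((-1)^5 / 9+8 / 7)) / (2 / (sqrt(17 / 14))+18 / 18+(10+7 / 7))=9639 / 38870-189*sqrt(238) / 77740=0.21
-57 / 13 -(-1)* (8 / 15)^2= -11993 / 2925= -4.10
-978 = -978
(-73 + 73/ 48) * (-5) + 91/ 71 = 1222373/ 3408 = 358.68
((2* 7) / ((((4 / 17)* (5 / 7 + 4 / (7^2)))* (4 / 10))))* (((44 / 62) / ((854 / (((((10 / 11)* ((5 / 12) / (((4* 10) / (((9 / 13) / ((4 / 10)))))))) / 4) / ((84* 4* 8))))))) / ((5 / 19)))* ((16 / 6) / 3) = 56525 / 70685761536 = 0.00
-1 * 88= -88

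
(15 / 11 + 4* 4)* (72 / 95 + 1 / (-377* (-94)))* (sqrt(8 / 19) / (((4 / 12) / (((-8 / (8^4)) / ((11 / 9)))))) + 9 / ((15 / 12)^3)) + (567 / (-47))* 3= 56593309923 / 2314544375 - 13158761067* sqrt(38) / 1981398115840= 24.41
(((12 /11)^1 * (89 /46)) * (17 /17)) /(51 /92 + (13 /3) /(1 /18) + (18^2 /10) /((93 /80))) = 22072 /1112925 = 0.02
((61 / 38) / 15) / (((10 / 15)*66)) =0.00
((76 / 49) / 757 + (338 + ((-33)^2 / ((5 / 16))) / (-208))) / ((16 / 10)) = 774543873 / 3857672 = 200.78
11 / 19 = 0.58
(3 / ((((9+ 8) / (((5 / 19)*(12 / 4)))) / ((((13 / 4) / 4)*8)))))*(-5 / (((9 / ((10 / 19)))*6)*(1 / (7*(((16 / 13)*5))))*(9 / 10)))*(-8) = 2800000 / 165699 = 16.90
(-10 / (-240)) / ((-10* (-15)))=0.00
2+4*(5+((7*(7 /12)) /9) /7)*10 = 5524 /27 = 204.59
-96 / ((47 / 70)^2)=-470400 / 2209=-212.95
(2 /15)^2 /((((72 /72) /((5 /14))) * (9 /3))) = 2 /945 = 0.00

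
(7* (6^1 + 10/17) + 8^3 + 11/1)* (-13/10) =-25155/34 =-739.85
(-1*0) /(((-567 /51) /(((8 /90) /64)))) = 0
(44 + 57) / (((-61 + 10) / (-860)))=1703.14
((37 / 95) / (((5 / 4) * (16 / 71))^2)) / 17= 186517 / 646000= 0.29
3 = 3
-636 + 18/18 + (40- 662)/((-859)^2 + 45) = -234291816/368963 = -635.00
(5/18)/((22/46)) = 115/198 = 0.58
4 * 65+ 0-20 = 240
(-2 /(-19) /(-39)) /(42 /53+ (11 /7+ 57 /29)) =-10759 /17257890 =-0.00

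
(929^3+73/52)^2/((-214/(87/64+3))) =-484959170323716006972879/37033984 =-13094977043888013.97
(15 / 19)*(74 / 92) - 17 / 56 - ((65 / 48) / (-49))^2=799390699 / 2417442048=0.33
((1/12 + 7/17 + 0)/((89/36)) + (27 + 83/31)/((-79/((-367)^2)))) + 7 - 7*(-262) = -180659432976/3705337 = -48756.55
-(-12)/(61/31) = 6.10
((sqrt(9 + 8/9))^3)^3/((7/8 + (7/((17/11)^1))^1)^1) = 8532944776*sqrt(89)/14467005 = 5564.36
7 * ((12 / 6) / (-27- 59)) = -7 / 43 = -0.16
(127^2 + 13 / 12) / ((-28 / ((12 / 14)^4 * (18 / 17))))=-94070646 / 285719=-329.24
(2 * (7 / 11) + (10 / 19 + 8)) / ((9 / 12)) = 8192 / 627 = 13.07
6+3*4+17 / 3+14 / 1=113 / 3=37.67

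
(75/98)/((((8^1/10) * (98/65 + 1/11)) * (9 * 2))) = 89375/2688336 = 0.03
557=557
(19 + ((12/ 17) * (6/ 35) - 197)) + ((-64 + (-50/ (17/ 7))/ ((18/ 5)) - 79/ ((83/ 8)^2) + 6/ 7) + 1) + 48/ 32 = -18074526851/ 73781190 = -244.97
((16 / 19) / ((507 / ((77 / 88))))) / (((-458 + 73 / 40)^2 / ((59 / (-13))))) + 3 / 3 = 41695371042461 / 41695372364061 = 1.00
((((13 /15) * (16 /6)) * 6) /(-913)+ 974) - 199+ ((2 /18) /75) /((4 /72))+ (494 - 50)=1219.01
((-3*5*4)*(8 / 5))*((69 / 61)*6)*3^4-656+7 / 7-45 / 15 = -3259402 / 61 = -53432.82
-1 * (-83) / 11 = 7.55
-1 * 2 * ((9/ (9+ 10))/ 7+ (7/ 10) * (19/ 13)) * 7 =-18859/ 1235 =-15.27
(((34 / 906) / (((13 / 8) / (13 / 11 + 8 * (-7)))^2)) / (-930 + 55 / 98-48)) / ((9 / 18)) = -25846297344 / 295777178411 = -0.09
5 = 5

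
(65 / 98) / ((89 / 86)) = 0.64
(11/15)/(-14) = -11/210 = -0.05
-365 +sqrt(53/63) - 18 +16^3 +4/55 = sqrt(371)/21 +204219/55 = 3713.99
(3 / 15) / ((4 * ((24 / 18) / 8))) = 3 / 10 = 0.30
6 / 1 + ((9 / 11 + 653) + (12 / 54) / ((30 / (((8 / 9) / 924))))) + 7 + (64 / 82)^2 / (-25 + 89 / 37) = 543383898343 / 814923585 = 666.79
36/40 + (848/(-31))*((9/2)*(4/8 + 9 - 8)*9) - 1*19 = -520771/310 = -1679.91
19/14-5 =-51/14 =-3.64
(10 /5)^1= 2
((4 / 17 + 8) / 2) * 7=490 / 17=28.82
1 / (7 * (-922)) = -1 / 6454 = -0.00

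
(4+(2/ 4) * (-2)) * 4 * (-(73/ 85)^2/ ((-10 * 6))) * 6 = 31974/ 36125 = 0.89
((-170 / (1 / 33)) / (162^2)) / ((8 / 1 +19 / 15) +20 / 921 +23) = -1435225 / 216787104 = -0.01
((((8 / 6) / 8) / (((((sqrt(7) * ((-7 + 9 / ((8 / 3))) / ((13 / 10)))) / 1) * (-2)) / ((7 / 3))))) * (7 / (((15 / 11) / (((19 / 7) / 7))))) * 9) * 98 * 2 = 76076 * sqrt(7) / 2175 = 92.54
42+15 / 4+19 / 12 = 142 / 3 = 47.33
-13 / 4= -3.25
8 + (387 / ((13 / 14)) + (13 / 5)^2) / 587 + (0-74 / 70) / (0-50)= 116751637 / 13354250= 8.74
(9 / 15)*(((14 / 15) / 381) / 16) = 7 / 76200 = 0.00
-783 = -783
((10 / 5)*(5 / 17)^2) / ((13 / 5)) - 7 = -26049 / 3757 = -6.93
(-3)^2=9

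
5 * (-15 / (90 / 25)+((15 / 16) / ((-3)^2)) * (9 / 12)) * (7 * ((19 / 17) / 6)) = -522025 / 19584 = -26.66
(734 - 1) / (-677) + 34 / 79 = -0.65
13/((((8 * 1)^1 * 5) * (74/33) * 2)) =429/5920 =0.07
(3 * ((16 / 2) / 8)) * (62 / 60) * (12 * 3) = 558 / 5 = 111.60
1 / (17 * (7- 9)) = -0.03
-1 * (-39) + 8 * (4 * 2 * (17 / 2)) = 583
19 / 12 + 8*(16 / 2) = 65.58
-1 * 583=-583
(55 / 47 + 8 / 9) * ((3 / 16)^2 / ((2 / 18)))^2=634959 / 3080192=0.21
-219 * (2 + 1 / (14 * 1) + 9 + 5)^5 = -126286435546875 / 537824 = -234809966.73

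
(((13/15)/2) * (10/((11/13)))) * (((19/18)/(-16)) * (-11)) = 3211/864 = 3.72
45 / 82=0.55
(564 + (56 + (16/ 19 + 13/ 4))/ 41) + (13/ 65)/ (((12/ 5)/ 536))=5703517/ 9348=610.13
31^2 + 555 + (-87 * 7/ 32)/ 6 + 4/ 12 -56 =279775/ 192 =1457.16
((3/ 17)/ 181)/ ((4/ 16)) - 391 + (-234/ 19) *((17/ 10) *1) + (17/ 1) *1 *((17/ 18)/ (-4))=-8754299851/ 21046680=-415.95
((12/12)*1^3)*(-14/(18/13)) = -91/9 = -10.11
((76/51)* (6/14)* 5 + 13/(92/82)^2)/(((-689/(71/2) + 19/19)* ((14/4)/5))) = -1208628385/1151877398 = -1.05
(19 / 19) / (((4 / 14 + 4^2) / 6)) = 7 / 19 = 0.37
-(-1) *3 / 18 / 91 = 1 / 546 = 0.00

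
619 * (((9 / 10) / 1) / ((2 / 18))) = 50139 / 10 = 5013.90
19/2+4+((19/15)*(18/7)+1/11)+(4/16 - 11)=9391/1540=6.10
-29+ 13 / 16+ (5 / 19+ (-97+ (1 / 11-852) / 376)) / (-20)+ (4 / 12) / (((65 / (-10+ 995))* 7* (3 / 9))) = -3013854923 / 143022880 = -21.07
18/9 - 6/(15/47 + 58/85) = -15968/4001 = -3.99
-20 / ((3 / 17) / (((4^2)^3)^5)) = -391993311566327971840 / 3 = -130664437188775990613.33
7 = 7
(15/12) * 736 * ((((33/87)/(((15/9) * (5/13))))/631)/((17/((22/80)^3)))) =0.00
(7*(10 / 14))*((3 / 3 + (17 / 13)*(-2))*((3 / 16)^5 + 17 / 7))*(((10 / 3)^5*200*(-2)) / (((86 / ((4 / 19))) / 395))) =2750726458984375 / 880948224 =3122460.98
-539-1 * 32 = -571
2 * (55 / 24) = 55 / 12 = 4.58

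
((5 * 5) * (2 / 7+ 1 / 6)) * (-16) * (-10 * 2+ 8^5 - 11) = -5923838.10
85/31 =2.74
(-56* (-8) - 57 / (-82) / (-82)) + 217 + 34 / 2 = 681.99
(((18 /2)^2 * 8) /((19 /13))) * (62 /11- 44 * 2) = -7632144 /209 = -36517.44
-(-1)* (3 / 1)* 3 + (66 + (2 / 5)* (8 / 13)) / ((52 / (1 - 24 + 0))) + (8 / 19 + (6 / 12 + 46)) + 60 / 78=439732 / 16055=27.39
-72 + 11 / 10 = -709 / 10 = -70.90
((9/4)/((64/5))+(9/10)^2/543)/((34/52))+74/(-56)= -72392077/68924800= -1.05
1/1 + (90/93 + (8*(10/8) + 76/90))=17873/1395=12.81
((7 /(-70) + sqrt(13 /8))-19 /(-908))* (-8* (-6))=-4308 /1135 + 12* sqrt(26)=57.39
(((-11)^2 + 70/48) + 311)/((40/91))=946673/960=986.12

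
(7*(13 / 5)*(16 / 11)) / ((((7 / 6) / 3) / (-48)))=-179712 / 55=-3267.49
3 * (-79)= -237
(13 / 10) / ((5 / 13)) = 169 / 50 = 3.38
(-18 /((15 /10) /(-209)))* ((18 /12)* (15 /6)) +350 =9755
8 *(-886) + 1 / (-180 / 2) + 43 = -7045.01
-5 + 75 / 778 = -3815 / 778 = -4.90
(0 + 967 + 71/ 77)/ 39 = 74530/ 3003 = 24.82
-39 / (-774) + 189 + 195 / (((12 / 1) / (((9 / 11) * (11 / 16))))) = 1636265 / 8256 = 198.19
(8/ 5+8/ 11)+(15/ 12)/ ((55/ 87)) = 947/ 220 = 4.30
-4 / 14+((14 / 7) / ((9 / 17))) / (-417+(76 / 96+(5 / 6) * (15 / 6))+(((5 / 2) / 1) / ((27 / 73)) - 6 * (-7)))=-163550 / 552433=-0.30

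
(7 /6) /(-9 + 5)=-7 /24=-0.29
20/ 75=4/ 15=0.27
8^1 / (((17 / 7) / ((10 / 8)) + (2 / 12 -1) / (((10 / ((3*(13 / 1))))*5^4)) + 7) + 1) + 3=661727 / 173909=3.81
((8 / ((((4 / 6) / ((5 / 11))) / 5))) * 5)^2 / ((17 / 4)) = 9000000 / 2057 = 4375.30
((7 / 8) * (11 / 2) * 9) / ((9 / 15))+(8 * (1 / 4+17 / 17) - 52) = 483 / 16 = 30.19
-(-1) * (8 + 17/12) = 113/12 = 9.42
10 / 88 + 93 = 4097 / 44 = 93.11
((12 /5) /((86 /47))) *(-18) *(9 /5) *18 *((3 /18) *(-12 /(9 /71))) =12974256 /1075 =12069.08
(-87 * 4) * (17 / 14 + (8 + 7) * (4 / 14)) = -1914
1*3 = 3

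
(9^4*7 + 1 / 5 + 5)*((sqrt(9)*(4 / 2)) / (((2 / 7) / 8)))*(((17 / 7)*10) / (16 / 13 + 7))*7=17053707216 / 107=159380441.27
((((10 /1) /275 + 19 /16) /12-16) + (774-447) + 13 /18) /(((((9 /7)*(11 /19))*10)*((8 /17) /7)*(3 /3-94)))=-156348459757 /23334220800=-6.70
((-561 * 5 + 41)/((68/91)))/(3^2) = -410.99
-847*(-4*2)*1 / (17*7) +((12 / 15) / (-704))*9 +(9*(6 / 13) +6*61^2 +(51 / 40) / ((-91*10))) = 9524024953 / 425425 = 22387.08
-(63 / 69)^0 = -1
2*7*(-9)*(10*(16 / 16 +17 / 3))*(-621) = 5216400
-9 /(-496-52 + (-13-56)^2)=-9 /4213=-0.00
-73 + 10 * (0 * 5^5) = -73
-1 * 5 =-5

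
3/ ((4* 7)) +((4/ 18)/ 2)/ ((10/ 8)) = 247/ 1260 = 0.20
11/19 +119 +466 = 11126/19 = 585.58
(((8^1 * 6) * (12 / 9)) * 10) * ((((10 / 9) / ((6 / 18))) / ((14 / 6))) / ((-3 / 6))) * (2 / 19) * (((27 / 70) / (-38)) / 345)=2304 / 406847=0.01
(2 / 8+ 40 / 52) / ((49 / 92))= 1219 / 637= 1.91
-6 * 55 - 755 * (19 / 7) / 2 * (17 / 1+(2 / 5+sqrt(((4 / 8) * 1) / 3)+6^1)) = -24724.95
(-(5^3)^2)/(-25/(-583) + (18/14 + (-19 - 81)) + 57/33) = 63765625/395629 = 161.18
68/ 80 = 17/ 20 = 0.85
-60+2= -58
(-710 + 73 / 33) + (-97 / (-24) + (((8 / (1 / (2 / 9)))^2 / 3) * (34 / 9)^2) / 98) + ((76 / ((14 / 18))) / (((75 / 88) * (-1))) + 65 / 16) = -3455106169409 / 4243654800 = -814.18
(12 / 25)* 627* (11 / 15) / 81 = 9196 / 3375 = 2.72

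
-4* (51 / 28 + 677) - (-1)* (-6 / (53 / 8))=-1007707 / 371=-2716.19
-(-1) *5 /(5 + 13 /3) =15 /28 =0.54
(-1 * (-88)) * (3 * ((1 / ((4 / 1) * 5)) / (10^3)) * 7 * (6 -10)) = -231 / 625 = -0.37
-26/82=-13/41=-0.32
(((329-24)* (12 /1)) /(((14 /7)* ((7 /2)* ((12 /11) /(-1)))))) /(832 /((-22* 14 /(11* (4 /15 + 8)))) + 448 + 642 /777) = -1862025 /789386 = -2.36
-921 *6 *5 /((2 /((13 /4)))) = -179595 /4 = -44898.75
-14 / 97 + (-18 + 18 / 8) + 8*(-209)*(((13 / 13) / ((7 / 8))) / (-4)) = 1254303 / 2716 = 461.82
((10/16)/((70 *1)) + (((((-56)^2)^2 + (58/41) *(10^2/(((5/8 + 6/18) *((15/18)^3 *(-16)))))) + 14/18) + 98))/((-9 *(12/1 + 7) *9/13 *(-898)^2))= -607632994349303/5898390512656320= -0.10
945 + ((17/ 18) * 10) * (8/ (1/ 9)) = 1625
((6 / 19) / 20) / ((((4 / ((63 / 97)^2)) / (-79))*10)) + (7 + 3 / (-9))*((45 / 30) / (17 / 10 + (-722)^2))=-0.01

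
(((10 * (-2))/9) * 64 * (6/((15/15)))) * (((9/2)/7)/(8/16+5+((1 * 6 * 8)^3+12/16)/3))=-15360/1032353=-0.01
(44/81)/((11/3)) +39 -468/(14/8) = -43145/189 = -228.28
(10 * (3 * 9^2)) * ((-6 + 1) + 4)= -2430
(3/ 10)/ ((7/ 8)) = 12/ 35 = 0.34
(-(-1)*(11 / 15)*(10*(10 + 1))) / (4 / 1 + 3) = 11.52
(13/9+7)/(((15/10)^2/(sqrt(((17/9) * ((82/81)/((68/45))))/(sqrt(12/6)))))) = 152 * 2^(1/4) * sqrt(205)/729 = 3.55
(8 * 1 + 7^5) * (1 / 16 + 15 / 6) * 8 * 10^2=34470750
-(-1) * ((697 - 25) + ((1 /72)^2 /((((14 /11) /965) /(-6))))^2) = 98435159377 /146313216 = 672.77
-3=-3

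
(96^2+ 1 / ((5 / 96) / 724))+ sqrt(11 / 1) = sqrt(11)+ 115584 / 5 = 23120.12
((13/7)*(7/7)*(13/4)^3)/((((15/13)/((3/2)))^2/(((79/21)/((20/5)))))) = 381317911/3763200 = 101.33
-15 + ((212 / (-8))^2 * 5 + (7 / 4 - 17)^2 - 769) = 47357 / 16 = 2959.81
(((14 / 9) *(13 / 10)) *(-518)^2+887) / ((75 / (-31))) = -758179369 / 3375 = -224645.74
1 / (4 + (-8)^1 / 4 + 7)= 1 / 9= 0.11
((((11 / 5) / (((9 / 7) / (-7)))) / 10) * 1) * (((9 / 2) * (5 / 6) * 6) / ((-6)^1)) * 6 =539 / 20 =26.95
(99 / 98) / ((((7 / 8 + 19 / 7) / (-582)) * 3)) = -25608 / 469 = -54.60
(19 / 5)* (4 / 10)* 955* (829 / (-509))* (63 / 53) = -2810.27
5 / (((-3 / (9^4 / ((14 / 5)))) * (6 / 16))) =-72900 / 7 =-10414.29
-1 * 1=-1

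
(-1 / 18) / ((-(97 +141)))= 1 / 4284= 0.00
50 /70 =5 /7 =0.71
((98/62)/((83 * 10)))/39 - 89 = -89308781/1003470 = -89.00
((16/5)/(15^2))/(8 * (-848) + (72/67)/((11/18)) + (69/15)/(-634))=-7476128/3565192497975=-0.00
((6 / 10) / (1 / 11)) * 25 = 165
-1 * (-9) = 9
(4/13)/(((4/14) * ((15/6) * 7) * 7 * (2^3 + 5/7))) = 4/3965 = 0.00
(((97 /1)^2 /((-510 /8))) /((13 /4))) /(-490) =0.09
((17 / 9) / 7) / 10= 17 / 630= 0.03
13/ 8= 1.62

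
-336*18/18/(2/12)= -2016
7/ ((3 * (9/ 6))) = 14/ 9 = 1.56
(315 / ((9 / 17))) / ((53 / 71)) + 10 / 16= 338225 / 424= 797.70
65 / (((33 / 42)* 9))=910 / 99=9.19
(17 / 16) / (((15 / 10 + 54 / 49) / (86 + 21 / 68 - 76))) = 34349 / 8160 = 4.21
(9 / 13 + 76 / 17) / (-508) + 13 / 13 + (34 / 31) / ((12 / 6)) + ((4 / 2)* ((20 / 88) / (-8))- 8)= -499107747 / 76566776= -6.52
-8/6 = -4/3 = -1.33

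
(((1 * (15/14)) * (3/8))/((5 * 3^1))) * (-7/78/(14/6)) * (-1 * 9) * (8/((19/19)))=27/364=0.07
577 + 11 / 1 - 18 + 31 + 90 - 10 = 681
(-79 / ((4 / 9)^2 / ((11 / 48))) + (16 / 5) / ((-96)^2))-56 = -1700951 / 11520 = -147.65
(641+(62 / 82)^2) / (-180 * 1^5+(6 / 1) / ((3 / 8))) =-539241 / 137842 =-3.91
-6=-6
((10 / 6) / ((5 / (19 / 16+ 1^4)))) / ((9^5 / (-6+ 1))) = -175 / 2834352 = -0.00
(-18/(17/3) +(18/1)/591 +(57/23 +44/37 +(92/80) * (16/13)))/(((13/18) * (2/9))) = 29062472193/2408249155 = 12.07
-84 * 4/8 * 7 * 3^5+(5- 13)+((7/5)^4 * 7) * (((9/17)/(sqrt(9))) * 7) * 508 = -579859174/10625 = -54574.98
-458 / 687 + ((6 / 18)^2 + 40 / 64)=5 / 72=0.07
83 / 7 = 11.86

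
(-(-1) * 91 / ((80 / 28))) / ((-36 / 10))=-637 / 72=-8.85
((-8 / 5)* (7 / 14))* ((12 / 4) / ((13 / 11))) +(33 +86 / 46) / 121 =-315226 / 180895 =-1.74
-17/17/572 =-1/572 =-0.00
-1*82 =-82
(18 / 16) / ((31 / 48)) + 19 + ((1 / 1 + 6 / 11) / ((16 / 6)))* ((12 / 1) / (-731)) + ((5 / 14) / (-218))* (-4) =464049867 / 22375738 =20.74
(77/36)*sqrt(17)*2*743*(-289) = -16533979*sqrt(17)/18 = -3787296.77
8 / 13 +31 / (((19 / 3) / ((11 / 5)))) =14059 / 1235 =11.38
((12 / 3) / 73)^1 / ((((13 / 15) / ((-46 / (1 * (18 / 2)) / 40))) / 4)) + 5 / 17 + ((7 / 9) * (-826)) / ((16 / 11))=-512741429 / 1161576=-441.42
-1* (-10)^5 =100000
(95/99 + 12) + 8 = 2075/99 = 20.96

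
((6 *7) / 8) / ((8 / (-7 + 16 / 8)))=-105 / 32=-3.28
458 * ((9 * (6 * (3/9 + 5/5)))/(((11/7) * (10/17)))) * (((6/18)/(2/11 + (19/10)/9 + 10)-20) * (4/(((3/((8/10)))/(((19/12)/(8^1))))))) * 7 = -119140717976/113179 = -1052675.13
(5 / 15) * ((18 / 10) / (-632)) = -3 / 3160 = -0.00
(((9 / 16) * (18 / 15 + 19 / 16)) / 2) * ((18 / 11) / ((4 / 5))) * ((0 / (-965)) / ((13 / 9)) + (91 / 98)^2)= 2614599 / 2207744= 1.18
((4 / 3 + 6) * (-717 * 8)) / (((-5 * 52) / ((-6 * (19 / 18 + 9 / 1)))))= -1903396 / 195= -9761.01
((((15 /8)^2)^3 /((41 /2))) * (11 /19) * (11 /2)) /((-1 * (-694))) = 1378265625 /141721862144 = 0.01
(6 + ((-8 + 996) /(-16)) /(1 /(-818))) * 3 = 303105 /2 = 151552.50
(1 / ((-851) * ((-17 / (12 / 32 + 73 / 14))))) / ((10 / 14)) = 313 / 578680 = 0.00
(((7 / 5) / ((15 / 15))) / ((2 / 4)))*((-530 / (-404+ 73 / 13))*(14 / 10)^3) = 6617156 / 647375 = 10.22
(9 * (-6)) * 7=-378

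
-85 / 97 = -0.88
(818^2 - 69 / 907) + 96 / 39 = 7889669211 / 11791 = 669126.39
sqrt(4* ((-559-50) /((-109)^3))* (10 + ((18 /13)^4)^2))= 0.21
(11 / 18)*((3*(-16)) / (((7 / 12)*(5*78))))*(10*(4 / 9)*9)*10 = -14080 / 273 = -51.58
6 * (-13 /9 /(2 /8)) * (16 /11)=-1664 /33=-50.42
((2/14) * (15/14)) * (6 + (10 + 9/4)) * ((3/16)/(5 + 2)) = 3285/43904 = 0.07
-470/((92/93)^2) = -2032515/4232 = -480.27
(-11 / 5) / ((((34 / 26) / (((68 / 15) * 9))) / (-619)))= 42488.16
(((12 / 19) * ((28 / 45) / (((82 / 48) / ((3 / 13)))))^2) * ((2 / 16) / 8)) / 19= 9408 / 2563903225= 0.00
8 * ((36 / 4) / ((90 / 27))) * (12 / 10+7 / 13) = 12204 / 325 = 37.55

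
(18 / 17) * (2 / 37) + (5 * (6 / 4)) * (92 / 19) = 434694 / 11951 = 36.37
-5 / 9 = -0.56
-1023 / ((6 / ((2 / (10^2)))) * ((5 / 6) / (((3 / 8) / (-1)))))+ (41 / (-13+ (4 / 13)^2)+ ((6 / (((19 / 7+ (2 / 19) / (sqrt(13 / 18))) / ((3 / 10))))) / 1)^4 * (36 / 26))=-243945208933923081638834536754507 / 178182629355764339546071631250000 - 49461826206029194182253392 * sqrt(26) / 5106104692680087676125390625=-1.42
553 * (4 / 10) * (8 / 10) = 4424 / 25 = 176.96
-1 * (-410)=410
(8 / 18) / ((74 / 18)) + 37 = 1373 / 37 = 37.11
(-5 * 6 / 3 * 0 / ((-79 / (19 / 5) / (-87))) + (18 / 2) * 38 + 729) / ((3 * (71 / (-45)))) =-16065 / 71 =-226.27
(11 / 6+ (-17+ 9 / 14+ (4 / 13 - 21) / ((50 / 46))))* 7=-234.93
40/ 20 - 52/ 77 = 102/ 77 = 1.32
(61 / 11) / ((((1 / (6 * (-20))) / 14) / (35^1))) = -3586800 / 11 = -326072.73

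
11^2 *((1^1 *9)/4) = 1089/4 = 272.25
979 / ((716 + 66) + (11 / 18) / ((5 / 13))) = 88110 / 70523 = 1.25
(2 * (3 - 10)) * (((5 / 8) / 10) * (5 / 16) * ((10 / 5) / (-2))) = 35 / 128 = 0.27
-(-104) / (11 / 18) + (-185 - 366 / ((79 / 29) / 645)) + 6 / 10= -376593428 / 4345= -86672.83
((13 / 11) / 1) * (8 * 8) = 832 / 11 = 75.64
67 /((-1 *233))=-67 /233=-0.29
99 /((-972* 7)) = -11 /756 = -0.01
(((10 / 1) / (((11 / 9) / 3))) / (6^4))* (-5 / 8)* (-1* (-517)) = -1175 / 192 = -6.12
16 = 16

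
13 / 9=1.44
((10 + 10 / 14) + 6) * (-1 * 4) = -468 / 7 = -66.86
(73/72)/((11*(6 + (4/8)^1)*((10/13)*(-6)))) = -73/23760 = -0.00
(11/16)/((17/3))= 33/272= 0.12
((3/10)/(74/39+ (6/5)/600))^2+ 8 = 11009322668/1371887521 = 8.02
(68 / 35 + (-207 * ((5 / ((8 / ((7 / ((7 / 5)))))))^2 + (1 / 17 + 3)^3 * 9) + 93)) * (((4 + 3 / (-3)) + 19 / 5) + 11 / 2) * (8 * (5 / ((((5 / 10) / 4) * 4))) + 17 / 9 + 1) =-56323935.86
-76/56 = -19/14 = -1.36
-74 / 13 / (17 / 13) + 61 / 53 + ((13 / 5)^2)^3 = 4303876784 / 14078125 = 305.71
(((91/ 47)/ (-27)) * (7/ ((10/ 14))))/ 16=-0.04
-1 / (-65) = 1 / 65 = 0.02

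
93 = 93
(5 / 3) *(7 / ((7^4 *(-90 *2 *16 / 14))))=-1 / 42336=-0.00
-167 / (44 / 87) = -14529 / 44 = -330.20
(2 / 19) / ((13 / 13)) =2 / 19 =0.11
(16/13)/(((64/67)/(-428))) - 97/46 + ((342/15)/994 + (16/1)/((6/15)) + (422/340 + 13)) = -1261372585/2526251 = -499.31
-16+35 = 19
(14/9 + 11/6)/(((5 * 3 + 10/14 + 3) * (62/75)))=10675/48732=0.22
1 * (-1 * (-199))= 199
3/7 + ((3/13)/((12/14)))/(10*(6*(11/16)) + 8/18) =59421/136591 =0.44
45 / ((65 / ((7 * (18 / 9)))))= 126 / 13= 9.69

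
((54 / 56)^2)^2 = 531441 / 614656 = 0.86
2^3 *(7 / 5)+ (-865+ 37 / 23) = -98002 / 115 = -852.19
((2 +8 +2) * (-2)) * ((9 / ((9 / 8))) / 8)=-24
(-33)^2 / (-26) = -1089 / 26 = -41.88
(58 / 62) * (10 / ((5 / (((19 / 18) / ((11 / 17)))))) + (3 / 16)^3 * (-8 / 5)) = 23902003 / 7856640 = 3.04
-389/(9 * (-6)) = 389/54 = 7.20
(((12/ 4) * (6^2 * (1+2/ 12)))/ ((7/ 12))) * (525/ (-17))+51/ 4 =-452733/ 68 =-6657.84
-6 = -6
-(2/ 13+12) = -158/ 13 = -12.15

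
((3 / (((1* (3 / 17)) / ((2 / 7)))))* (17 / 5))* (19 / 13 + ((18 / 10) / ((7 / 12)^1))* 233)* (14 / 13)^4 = 148541866144 / 9282325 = 16002.66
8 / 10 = 4 / 5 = 0.80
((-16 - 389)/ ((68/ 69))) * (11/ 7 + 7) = -419175/ 119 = -3522.48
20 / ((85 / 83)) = 332 / 17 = 19.53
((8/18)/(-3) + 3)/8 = 77/216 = 0.36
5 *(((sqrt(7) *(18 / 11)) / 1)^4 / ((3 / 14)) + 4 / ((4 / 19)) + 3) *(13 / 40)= 158122991 / 58564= 2700.00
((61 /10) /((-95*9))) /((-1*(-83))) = -61 /709650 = -0.00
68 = 68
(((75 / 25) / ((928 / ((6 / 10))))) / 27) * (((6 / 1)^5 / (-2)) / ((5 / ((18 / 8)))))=-729 / 5800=-0.13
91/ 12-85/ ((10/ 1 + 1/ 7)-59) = 6377/ 684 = 9.32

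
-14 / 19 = -0.74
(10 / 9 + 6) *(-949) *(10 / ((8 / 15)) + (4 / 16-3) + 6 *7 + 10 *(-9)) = 1943552 / 9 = 215950.22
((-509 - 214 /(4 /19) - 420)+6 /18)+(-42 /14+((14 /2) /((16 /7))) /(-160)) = -14962067 /7680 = -1948.19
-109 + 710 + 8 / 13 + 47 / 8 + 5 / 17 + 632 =1239.78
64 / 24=8 / 3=2.67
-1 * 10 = -10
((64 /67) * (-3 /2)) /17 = -0.08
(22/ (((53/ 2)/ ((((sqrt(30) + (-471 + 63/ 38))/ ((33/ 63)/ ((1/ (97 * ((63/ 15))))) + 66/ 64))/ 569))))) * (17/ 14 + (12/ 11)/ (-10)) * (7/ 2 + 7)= -728524080/ 19658473747 + 81696 * sqrt(30)/ 1034656513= -0.04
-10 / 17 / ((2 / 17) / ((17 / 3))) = -85 / 3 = -28.33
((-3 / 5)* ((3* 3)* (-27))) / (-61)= -729 / 305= -2.39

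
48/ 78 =8/ 13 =0.62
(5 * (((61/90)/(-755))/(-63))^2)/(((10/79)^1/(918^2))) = 0.01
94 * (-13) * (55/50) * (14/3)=-94094/15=-6272.93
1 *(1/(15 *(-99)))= -1/1485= -0.00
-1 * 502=-502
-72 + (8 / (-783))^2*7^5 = -43066760 / 613089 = -70.25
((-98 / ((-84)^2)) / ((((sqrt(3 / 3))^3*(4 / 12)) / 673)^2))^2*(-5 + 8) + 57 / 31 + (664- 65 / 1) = 19078456342877 / 1984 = 9616157430.89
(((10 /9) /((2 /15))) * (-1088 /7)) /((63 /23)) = -625600 /1323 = -472.86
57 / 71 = 0.80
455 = 455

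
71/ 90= 0.79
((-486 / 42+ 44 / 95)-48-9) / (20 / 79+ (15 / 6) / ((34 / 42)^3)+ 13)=-35158096168 / 9274034805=-3.79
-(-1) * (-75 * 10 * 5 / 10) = -375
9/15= 3/5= 0.60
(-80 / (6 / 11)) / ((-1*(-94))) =-220 / 141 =-1.56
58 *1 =58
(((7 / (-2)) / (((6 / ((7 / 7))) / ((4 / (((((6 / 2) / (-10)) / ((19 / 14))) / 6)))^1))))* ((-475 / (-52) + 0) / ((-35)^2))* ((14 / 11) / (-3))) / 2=-1805 / 18018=-0.10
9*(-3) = -27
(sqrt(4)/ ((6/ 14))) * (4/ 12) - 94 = -832/ 9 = -92.44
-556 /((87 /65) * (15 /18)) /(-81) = 14456 /2349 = 6.15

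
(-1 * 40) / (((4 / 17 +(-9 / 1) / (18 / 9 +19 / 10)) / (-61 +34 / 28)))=-1849770 / 1603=-1153.94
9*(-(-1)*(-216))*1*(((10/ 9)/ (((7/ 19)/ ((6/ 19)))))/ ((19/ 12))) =-155520/ 133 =-1169.32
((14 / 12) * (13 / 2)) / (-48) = -91 / 576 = -0.16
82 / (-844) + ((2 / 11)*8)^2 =103071 / 51062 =2.02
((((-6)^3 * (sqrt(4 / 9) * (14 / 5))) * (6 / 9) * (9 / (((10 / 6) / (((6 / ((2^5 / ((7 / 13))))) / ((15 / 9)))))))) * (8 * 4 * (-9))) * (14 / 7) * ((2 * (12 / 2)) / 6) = 164602368 / 1625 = 101293.76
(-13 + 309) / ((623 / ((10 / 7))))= 2960 / 4361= 0.68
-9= -9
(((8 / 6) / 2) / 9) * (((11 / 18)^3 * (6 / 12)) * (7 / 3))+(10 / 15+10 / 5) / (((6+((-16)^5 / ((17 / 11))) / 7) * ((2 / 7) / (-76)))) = 73666839911 / 2724195381912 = 0.03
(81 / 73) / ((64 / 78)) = 3159 / 2336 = 1.35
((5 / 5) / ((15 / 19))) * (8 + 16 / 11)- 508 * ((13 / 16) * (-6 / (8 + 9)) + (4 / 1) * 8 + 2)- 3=-96028321 / 5610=-17117.35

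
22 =22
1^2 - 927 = -926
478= 478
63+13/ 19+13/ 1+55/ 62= 91379/ 1178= 77.57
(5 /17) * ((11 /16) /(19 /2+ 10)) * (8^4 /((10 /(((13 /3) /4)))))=704 /153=4.60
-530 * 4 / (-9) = 2120 / 9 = 235.56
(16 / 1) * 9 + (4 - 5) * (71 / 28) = 3961 / 28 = 141.46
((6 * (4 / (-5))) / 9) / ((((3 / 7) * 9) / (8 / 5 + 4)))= -1568 / 2025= -0.77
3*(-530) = -1590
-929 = -929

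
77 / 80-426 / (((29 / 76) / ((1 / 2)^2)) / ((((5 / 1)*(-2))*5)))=13956.13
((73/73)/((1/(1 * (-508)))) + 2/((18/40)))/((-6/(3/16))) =1133/72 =15.74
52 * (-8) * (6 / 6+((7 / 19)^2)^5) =-416.02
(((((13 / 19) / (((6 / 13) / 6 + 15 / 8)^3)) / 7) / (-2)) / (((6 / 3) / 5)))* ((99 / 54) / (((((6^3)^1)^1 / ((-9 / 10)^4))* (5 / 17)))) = -432613467 / 1390752238750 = -0.00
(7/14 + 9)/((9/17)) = 323/18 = 17.94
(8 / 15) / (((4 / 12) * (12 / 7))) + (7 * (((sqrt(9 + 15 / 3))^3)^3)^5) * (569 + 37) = 260286394117520917059098100000.00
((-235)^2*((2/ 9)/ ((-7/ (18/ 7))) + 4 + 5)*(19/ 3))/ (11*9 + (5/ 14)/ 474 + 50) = 144896483300/ 6921383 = 20934.61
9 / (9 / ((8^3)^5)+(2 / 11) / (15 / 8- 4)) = -59215298225504256 / 562949953419629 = -105.19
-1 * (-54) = 54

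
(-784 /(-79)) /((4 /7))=1372 /79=17.37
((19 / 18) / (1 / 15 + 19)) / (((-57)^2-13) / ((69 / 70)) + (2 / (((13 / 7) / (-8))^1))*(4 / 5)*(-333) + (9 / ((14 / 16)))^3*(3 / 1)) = 3747275 / 598534330592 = 0.00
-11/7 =-1.57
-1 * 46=-46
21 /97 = 0.22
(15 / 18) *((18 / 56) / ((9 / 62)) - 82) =-5585 / 84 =-66.49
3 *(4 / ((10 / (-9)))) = -54 / 5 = -10.80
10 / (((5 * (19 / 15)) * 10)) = 3 / 19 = 0.16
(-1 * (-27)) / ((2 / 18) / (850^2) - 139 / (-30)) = 175567500 / 30128251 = 5.83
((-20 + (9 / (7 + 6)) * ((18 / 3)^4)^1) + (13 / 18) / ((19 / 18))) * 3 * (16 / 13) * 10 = 104085600 / 3211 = 32415.32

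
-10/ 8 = -5/ 4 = -1.25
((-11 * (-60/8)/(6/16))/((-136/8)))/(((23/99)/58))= -1263240/391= -3230.79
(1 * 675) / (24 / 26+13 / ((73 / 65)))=640575 / 11861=54.01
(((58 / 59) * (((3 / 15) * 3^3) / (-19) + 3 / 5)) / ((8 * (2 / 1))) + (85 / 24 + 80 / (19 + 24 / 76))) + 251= 2554371017 / 9873768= 258.70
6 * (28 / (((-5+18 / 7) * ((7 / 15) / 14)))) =-35280 / 17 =-2075.29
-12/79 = -0.15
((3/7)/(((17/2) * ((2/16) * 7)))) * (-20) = -960/833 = -1.15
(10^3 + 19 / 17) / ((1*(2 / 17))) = 17019 / 2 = 8509.50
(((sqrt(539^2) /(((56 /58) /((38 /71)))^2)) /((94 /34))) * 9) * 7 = 3576723381 /947708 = 3774.08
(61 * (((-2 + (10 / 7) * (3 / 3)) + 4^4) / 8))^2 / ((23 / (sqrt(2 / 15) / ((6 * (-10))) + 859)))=141670979.26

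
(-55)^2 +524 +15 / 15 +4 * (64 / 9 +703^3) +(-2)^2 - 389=12507470113 / 9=1389718901.44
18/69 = 6/23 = 0.26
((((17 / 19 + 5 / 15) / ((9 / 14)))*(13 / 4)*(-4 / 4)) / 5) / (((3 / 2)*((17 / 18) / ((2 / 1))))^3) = -326144 / 93347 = -3.49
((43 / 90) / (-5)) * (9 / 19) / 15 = -43 / 14250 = -0.00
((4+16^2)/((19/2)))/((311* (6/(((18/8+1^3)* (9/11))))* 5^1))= 507/64999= 0.01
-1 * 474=-474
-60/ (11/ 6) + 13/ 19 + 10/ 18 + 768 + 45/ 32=44416805/ 60192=737.92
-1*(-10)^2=-100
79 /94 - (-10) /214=8923 /10058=0.89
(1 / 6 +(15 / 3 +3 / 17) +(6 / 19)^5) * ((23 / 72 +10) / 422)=0.13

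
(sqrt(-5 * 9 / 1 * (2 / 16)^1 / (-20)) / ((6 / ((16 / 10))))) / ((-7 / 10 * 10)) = -sqrt(2) / 70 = -0.02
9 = 9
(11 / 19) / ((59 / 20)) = 0.20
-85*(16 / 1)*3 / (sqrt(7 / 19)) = -4080*sqrt(133) / 7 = -6721.84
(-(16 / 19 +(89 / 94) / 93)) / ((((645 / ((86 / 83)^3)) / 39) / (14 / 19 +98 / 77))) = -381107981072 / 3308214919889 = -0.12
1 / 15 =0.07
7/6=1.17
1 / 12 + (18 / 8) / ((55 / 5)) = 19 / 66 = 0.29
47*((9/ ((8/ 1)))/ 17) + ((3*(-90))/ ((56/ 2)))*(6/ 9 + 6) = -58239/ 952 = -61.18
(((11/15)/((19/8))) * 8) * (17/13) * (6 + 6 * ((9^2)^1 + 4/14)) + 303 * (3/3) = 16406571/8645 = 1897.81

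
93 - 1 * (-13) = 106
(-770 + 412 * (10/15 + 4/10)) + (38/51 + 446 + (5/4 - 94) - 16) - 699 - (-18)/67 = -15747121/22780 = -691.27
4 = 4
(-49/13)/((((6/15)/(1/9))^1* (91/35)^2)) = -6125/39546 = -0.15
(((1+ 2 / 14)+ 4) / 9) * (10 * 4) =160 / 7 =22.86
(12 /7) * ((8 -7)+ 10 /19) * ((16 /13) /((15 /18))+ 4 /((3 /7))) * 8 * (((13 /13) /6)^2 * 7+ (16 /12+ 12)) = 3061.12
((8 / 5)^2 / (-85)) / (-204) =16 / 108375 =0.00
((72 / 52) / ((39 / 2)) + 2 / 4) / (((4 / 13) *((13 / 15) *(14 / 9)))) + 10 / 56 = 4205 / 2704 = 1.56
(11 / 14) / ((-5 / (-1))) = 0.16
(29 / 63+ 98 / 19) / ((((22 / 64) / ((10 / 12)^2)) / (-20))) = -26900000 / 118503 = -227.00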